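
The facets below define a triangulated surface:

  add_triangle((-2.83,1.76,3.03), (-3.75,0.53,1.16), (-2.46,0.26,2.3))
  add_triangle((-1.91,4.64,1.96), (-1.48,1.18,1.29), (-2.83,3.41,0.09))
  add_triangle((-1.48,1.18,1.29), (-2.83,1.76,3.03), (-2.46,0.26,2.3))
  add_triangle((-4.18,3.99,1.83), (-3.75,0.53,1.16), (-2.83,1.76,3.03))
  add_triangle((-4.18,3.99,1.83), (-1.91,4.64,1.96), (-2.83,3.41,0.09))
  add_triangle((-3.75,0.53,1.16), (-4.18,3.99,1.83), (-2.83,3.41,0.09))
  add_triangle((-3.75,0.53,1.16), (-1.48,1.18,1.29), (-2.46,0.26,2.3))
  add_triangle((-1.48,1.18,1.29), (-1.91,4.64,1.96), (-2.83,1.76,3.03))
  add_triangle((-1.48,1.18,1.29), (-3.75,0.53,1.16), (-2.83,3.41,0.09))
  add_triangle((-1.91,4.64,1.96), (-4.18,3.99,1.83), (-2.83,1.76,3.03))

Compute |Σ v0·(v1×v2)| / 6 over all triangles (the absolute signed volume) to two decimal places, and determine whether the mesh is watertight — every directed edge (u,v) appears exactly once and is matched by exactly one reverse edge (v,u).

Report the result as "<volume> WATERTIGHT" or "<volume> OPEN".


9.67 WATERTIGHT

Per-triangle v0·(v1×v2)/6:
  t1: +1.4263
  t2: -1.9114
  t3: -0.2173
  t4: +4.1210
  t5: +2.8095
  t6: +2.6788
  t7: -0.9794
  t8: -0.4693
  t9: -2.0421
  t10: +4.2517
Σ = +9.6677 → |volume| = 9.67

Directed edges: 30 total, each appears once with its reverse present → watertight.


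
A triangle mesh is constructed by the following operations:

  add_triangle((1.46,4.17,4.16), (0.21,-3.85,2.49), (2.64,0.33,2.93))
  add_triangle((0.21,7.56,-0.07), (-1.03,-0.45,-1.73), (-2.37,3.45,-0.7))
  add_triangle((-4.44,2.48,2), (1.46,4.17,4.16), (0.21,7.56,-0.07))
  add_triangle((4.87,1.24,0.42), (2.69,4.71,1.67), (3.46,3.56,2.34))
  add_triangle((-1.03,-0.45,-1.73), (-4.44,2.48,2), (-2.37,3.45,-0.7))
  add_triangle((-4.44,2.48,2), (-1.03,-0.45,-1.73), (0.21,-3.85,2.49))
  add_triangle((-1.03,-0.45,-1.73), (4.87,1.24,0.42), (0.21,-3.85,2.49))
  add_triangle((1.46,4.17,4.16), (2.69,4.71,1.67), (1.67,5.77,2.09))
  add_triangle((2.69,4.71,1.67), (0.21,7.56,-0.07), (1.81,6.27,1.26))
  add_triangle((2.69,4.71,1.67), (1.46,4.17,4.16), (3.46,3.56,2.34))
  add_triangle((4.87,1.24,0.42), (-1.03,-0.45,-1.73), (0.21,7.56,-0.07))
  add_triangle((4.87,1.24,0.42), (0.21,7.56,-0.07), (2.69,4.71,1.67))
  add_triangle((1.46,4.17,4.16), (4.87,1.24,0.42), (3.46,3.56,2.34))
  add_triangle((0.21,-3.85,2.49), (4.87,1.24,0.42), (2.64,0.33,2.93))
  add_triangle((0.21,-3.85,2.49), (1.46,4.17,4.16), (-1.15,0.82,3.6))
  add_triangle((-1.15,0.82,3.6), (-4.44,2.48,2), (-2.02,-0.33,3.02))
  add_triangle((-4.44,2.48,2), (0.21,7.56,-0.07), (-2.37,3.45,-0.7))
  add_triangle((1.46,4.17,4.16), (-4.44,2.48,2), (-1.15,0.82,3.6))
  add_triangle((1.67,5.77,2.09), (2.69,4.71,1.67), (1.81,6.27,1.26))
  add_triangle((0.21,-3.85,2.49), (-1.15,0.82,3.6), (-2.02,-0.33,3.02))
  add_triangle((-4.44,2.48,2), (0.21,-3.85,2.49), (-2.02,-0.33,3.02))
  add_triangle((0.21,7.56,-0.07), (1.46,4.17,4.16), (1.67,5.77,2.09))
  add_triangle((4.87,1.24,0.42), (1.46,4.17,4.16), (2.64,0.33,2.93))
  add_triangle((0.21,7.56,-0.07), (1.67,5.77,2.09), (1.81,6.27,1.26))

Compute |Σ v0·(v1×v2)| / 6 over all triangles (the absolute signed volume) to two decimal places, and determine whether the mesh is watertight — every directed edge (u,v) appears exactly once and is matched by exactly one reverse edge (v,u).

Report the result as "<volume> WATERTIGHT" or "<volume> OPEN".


156.56 WATERTIGHT

Per-triangle v0·(v1×v2)/6:
  t1: +8.2912
  t2: +4.5315
  t3: +27.2793
  t4: +3.5430
  t5: +4.7931
  t6: +8.0212
  t7: +5.5764
  t8: +3.3894
  t9: +0.7181
  t10: +3.7830
  t11: +10.0127
  t12: +9.0494
  t13: +2.4779
  t14: +7.8752
  t15: +9.3353
  t16: +3.6033
  t17: +10.0806
  t18: +10.7369
  t19: +1.2903
  t20: +3.4108
  t21: +3.0394
  t22: +4.3566
  t23: +9.4515
  t24: +1.9107
Σ = +156.5570 → |volume| = 156.56

Directed edges: 72 total, each appears once with its reverse present → watertight.


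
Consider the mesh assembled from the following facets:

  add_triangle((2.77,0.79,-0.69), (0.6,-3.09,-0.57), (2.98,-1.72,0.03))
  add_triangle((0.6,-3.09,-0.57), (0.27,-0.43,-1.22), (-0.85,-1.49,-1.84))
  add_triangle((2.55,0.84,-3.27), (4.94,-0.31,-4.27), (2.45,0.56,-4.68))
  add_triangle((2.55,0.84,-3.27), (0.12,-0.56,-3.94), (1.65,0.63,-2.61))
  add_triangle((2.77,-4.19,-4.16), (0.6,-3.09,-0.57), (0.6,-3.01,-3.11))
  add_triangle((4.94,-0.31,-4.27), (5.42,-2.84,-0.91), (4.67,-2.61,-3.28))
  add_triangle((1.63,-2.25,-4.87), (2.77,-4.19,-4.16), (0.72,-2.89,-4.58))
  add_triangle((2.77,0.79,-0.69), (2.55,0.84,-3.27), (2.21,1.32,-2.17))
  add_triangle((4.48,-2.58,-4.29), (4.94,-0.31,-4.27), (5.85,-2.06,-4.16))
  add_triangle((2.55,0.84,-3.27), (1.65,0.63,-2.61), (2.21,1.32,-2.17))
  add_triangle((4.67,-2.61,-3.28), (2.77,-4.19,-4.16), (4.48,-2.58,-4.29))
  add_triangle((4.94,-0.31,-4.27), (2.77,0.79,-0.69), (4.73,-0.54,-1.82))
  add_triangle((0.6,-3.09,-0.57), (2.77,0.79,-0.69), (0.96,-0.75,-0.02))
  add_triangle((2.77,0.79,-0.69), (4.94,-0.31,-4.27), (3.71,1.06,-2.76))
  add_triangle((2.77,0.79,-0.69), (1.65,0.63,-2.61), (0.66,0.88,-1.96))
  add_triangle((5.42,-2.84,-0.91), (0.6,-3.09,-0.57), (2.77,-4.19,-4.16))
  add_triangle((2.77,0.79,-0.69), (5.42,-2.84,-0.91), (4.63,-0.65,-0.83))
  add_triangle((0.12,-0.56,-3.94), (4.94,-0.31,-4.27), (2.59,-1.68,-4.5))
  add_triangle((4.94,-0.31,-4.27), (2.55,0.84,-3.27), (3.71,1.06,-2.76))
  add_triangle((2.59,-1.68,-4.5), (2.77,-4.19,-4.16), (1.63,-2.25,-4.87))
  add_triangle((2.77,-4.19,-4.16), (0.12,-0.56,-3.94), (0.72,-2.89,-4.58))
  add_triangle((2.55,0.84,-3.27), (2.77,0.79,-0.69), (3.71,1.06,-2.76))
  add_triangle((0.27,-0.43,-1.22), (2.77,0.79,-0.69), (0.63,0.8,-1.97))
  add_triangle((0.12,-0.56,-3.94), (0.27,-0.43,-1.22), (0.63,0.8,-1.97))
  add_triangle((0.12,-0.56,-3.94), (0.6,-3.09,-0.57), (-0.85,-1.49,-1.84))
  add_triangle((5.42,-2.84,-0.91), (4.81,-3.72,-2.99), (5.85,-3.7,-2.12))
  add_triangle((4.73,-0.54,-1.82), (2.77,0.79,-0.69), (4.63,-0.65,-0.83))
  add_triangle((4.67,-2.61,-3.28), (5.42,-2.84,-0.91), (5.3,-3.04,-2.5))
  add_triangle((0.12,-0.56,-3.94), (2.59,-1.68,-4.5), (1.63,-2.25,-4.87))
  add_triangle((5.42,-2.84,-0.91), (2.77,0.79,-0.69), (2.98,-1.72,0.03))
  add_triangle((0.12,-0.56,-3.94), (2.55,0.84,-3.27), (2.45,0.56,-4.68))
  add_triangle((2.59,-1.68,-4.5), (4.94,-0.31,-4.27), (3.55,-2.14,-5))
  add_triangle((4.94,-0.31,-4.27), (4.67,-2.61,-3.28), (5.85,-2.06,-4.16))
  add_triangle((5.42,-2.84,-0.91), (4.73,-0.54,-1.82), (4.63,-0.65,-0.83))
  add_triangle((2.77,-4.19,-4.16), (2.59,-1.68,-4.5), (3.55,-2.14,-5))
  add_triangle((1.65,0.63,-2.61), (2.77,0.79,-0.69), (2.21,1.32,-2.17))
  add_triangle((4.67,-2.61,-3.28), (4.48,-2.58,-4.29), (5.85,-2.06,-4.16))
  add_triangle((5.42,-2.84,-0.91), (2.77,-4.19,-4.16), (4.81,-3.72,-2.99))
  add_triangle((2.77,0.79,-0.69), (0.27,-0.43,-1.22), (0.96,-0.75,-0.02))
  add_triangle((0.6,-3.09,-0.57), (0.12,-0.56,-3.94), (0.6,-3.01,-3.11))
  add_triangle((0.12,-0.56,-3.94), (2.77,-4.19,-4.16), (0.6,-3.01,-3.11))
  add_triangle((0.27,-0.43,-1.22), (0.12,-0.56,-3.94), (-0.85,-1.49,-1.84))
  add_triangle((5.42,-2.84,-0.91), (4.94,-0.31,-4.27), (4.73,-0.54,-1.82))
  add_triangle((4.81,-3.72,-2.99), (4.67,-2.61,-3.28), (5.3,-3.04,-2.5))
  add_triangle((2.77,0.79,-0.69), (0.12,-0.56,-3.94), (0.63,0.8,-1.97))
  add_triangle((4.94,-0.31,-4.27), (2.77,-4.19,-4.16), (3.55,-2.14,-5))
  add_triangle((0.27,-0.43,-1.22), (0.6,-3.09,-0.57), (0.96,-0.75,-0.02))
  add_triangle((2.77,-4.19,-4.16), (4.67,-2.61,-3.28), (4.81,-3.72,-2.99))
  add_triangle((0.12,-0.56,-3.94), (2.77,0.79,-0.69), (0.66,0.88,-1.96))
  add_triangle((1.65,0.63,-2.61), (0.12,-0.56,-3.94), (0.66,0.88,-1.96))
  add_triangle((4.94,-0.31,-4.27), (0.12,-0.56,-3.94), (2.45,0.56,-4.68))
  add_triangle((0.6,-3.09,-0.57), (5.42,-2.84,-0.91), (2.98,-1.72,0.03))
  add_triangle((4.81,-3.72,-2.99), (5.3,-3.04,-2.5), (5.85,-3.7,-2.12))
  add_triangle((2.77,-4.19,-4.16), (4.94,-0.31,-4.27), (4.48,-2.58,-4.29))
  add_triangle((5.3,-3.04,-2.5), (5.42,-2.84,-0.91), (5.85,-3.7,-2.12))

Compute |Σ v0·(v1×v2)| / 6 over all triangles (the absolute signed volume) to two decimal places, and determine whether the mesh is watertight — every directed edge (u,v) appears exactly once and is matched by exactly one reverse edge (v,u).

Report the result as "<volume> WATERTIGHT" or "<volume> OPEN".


Per-triangle v0·(v1×v2)/6:
  t1: -1.6617
  t2: -0.8196
  t3: +1.4833
  t4: +0.2650
  t5: +2.5469
  t6: +5.6438
  t7: +2.3620
  t8: +0.7547
  t9: +2.2791
  t10: +0.1487
  t11: +2.2199
  t12: +2.1414
  t13: +0.5287
  t14: +1.4595
  t15: +0.5701
  t16: +8.1034
  t17: -0.2543
  t18: +3.7644
  t19: +1.5024
  t20: +2.4414
  t21: -2.5146
  t22: +0.0932
  t23: -0.7545
  t24: -0.2612
  t25: +2.2603
  t26: -0.0183
  t27: +0.8658
  t28: +0.3556
  t29: +1.4970
  t30: +1.0416
  t31: +0.0056
  t32: +1.1563
  t33: -0.6557
  t34: +1.5537
  t35: +1.2524
  t36: -0.5810
  t37: +1.0795
  t38: +1.3949
  t39: -0.5961
  t40: +0.0159
  t41: +3.2633
  t42: -0.3405
  t43: +3.9133
  t44: +0.9582
  t45: +1.6172
  t46: +3.5996
  t47: -0.4898
  t48: +2.5768
  t49: -1.7413
  t50: +0.8003
  t51: +3.4199
  t52: +1.3969
  t53: +0.7623
  t54: +1.9611
  t55: +0.6530
Σ = +65.0196 → |volume| = 65.02

Directed edges: 165 total; 3 unmatched, e.g. (0.72,-2.89,-4.58)→(1.63,-2.25,-4.87) → open.

65.02 OPEN


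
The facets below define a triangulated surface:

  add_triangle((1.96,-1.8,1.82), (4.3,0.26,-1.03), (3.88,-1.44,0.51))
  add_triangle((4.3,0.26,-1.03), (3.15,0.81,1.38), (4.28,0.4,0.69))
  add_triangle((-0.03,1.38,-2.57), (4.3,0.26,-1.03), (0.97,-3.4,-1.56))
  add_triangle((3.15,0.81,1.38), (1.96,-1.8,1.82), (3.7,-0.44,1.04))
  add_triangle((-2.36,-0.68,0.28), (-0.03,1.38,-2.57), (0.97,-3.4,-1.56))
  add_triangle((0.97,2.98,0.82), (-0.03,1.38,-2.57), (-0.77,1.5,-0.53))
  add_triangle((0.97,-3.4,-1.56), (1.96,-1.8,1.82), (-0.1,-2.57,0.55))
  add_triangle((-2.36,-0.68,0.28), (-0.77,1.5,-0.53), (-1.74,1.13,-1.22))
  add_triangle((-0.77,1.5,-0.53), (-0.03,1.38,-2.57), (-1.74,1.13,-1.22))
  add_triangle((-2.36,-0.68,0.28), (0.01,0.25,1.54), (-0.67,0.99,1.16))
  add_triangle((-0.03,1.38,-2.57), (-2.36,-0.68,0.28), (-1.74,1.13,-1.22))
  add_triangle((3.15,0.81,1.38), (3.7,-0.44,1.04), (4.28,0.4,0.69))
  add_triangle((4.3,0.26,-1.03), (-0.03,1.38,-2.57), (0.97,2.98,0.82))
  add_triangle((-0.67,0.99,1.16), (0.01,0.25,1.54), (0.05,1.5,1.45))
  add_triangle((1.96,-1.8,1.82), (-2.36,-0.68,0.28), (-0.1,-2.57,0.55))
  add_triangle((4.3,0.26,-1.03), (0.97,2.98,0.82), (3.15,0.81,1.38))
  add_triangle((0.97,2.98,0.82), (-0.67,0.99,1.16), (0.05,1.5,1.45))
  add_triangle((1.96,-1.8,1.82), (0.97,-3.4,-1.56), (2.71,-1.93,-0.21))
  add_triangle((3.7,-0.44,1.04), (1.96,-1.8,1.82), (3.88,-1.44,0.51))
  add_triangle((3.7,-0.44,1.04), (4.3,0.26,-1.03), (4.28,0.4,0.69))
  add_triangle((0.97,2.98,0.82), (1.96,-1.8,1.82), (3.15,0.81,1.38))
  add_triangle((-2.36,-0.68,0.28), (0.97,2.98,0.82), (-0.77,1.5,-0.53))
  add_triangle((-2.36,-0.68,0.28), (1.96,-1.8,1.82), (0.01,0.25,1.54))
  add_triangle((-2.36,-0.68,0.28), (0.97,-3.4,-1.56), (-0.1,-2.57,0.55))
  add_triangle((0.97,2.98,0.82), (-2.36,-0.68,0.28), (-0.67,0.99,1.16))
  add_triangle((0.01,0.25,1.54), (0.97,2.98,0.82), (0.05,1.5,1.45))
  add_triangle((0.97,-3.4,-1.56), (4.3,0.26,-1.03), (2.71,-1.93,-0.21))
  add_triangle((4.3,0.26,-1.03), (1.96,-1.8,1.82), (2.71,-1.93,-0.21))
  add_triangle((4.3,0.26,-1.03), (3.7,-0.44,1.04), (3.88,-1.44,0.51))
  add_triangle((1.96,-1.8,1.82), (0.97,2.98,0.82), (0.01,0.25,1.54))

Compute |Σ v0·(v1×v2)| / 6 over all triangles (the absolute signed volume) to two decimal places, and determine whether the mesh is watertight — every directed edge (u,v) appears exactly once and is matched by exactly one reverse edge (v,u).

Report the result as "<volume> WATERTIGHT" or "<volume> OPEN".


56.17 WATERTIGHT

Per-triangle v0·(v1×v2)/6:
  t1: -0.7686
  t2: +0.5455
  t3: +7.7028
  t4: +1.4050
  t5: +4.5138
  t6: +1.6190
  t7: +2.6666
  t8: +0.5674
  t9: +0.7431
  t10: +0.6121
  t11: +0.8722
  t12: +0.6520
  t13: +6.4378
  t14: +0.2283
  t15: +1.5510
  t16: +4.0017
  t17: +0.3180
  t18: +2.6839
  t19: +1.3269
  t20: +1.0108
  t21: +1.8560
  t22: +1.2933
  t23: +1.6330
  t24: +2.2231
  t25: +0.7126
  t26: +0.2835
  t27: +3.0808
  t28: +2.8318
  t29: +1.6271
  t30: +1.9424
Σ = +56.1729 → |volume| = 56.17

Directed edges: 90 total, each appears once with its reverse present → watertight.


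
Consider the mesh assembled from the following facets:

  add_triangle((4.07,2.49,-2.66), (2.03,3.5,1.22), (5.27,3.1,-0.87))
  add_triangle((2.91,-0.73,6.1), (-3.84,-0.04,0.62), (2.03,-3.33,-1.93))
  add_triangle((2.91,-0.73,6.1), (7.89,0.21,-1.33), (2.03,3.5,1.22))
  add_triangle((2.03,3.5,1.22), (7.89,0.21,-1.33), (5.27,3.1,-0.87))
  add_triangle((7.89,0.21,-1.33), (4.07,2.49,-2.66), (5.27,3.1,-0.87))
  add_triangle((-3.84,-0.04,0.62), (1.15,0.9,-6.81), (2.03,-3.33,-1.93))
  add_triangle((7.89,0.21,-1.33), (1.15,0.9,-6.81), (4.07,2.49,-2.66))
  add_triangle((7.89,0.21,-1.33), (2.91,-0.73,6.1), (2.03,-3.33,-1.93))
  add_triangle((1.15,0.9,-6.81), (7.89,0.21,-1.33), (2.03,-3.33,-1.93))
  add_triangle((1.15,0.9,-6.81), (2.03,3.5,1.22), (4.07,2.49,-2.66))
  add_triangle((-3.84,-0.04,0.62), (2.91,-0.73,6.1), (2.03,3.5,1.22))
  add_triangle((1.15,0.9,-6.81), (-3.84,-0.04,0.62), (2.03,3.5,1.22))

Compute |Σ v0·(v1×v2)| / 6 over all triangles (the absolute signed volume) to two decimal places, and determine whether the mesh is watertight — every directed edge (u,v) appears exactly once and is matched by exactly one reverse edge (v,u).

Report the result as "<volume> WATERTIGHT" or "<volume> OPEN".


200.77 WATERTIGHT

Per-triangle v0·(v1×v2)/6:
  t1: +4.1575
  t2: +14.8702
  t3: +31.5234
  t4: +5.9970
  t5: +7.7401
  t6: +15.1180
  t7: +18.4644
  t8: +31.0138
  t9: +31.2571
  t10: +9.6191
  t11: +15.3807
  t12: +15.6285
Σ = +200.7698 → |volume| = 200.77

Directed edges: 36 total, each appears once with its reverse present → watertight.


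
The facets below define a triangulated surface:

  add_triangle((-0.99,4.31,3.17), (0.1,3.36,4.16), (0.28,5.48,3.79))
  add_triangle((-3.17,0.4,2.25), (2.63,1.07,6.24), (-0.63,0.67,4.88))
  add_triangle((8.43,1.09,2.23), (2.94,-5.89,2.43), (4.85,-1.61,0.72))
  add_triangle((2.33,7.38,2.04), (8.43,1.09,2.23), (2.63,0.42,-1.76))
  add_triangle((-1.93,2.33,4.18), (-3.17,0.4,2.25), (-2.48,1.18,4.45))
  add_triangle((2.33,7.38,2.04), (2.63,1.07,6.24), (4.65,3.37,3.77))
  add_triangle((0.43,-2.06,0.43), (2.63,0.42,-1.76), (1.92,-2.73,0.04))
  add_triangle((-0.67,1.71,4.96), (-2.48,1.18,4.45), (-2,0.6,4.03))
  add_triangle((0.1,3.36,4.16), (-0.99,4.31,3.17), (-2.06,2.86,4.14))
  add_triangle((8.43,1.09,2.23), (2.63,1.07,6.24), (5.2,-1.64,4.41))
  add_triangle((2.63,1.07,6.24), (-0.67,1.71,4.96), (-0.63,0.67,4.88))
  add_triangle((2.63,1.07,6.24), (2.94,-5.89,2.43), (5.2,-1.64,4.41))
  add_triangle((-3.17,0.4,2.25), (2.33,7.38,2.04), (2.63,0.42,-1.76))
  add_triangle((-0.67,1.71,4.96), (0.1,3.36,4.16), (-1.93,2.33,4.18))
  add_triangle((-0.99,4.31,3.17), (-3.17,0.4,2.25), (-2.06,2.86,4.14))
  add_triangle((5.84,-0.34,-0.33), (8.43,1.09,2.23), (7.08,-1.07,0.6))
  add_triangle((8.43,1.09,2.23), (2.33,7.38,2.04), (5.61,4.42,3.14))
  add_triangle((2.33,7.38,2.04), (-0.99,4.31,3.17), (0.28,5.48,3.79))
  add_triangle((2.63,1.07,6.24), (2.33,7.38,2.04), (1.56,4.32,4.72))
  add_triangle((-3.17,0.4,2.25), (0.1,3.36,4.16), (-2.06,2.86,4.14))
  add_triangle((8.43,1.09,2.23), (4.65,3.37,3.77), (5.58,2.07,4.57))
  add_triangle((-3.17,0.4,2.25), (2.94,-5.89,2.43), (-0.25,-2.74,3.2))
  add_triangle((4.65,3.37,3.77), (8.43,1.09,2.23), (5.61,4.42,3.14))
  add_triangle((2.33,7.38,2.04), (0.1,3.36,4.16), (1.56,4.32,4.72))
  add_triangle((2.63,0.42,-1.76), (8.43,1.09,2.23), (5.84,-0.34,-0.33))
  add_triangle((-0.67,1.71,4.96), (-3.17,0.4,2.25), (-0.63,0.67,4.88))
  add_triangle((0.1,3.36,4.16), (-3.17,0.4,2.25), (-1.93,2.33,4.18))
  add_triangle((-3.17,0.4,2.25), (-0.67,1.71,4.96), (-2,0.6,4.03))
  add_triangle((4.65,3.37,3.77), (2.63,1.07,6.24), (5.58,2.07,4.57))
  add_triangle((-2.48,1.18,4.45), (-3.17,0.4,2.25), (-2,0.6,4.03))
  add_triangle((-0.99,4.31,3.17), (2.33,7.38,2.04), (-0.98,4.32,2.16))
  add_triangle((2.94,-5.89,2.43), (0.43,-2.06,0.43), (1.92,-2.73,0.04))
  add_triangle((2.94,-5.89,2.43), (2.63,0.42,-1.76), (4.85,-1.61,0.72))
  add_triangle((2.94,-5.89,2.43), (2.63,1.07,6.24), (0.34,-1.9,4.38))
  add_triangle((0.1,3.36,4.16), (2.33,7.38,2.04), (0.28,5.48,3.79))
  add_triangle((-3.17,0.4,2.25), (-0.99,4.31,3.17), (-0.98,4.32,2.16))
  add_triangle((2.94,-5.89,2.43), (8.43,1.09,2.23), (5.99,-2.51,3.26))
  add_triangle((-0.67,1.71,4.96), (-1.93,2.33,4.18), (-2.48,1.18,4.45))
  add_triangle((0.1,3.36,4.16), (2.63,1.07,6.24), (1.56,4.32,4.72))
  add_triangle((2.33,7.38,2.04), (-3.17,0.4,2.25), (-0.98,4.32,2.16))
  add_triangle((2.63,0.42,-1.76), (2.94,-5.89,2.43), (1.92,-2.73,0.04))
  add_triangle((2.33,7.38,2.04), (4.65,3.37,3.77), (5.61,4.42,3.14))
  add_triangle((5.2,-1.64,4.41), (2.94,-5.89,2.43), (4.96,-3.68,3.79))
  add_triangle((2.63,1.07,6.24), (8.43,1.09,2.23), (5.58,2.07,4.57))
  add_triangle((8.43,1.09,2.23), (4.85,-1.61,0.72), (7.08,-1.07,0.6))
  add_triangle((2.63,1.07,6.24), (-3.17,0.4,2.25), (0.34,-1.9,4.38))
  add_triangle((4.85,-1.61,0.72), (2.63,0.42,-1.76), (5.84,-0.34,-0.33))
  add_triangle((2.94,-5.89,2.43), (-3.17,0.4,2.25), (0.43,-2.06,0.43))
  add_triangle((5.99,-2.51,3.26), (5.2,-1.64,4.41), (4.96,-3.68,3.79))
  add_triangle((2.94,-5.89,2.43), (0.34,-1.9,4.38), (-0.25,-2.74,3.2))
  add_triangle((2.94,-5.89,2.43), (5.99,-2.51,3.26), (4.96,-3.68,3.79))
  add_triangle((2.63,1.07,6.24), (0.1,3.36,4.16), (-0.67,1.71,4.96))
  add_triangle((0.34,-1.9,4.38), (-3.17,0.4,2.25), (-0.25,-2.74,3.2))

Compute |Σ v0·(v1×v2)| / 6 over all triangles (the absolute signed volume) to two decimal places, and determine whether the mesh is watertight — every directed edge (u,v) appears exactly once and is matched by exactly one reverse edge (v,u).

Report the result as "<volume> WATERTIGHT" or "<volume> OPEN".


Per-triangle v0·(v1×v2)/6:
  t1: +2.0172
  t2: -0.7540
  t3: +10.1529
  t4: +24.5835
  t5: +1.6777
  t6: +18.2162
  t7: +0.2808
  t8: +0.7999
  t9: +2.9773
  t10: +21.1247
  t11: +2.8805
  t12: +17.1411
  t13: +1.0346
  t14: +2.6601
  t15: +2.5317
  t16: +3.2715
  t17: +9.0797
  t18: +3.0494
  t19: +8.5070
  t20: +1.0405
  t21: +7.2234
  t22: +2.1995
  t23: +6.7427
  t24: +4.9462
  t25: +3.9890
  t26: +2.4078
  t27: +0.3433
  t28: -1.4182
  t29: +6.2544
  t30: +0.7018
  t31: +2.9117
  t32: +0.8677
  t33: +6.4582
  t34: +15.1603
  t35: +3.0746
  t36: +2.2322
  t37: +7.1352
  t38: +1.7804
  t39: +4.8546
  t40: -2.2520
  t41: +2.1601
  t42: +6.2533
  t43: +1.6751
  t44: +7.3315
  t45: +2.4304
  t46: +11.3768
  t47: +1.5278
  t48: +2.6426
  t49: +3.1130
  t50: +4.4747
  t51: +3.7444
  t52: +6.1205
  t53: +3.8014
Σ = +264.5367 → |volume| = 264.54

Directed edges: 159 total; 9 unmatched, e.g. (0.43,-2.06,0.43)→(2.63,0.42,-1.76) → open.

264.54 OPEN


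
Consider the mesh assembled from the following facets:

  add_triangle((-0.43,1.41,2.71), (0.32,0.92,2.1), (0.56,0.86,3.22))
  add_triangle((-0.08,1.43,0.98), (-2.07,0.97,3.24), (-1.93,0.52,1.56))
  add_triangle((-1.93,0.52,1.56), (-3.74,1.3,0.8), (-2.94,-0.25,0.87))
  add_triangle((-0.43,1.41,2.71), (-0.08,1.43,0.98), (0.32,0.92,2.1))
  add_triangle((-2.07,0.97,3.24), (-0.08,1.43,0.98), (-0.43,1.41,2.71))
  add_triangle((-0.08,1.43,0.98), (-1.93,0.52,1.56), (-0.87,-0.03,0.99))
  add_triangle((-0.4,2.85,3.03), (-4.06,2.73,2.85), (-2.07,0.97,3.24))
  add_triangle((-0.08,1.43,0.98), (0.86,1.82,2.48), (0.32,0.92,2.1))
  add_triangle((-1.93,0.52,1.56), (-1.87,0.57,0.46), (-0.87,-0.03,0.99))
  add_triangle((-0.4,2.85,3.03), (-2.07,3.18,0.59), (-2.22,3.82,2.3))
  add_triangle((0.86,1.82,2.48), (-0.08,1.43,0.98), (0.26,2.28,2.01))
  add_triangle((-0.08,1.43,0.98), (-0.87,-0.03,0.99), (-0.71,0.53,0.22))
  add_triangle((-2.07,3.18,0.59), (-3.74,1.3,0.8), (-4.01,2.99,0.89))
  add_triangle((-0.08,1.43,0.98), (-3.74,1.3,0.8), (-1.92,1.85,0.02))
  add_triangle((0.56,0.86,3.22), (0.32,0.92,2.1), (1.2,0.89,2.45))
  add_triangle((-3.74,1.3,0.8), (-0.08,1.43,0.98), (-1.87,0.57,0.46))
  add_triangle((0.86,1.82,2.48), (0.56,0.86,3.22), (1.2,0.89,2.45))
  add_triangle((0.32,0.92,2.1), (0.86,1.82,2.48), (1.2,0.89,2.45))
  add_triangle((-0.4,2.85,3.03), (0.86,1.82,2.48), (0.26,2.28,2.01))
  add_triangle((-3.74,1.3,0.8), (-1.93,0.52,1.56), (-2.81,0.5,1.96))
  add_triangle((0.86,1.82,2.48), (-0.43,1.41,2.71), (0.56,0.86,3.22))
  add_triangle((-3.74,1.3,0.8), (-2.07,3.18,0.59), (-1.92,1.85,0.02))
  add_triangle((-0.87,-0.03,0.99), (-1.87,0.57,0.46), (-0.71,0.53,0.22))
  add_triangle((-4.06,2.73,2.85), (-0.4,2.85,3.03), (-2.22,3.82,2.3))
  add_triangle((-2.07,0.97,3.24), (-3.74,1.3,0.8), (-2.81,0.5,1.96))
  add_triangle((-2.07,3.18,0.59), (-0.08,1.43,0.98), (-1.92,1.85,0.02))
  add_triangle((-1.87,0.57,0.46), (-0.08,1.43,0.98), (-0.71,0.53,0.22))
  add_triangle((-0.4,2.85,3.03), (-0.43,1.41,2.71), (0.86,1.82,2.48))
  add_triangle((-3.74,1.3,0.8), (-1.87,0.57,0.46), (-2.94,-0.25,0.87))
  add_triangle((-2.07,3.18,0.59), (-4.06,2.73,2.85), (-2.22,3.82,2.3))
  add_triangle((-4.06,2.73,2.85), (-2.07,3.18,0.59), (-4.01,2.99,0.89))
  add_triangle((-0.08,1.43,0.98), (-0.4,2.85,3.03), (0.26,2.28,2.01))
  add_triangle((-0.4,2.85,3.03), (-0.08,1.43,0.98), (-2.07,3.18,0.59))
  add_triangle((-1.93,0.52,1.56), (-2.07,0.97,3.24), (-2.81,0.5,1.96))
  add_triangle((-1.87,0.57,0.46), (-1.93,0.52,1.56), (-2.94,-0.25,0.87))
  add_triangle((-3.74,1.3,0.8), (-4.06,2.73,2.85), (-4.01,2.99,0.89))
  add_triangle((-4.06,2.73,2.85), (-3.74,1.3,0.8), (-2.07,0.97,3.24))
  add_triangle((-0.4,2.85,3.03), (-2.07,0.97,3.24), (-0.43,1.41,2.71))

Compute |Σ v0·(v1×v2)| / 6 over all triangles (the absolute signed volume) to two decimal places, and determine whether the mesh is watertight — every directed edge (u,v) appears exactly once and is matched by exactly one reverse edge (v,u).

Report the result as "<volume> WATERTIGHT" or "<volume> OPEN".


Per-triangle v0·(v1×v2)/6:
  t1: -0.1571
  t2: -0.5885
  t3: +0.8868
  t4: -0.2773
  t5: -0.6222
  t6: +0.2078
  t7: +3.9057
  t8: -0.2277
  t9: +0.0833
  t10: +0.8738
  t11: -0.0113
  t12: -0.1936
  t13: -0.0970
  t14: -1.0513
  t15: -0.1549
  t16: -0.1005
  t17: +0.4266
  t18: -0.2432
  t19: +0.3695
  t20: -0.2131
  t21: +0.7178
  t22: +0.7077
  t23: -0.0800
  t24: +3.0341
  t25: +1.0434
  t26: -0.1254
  t27: +0.0740
  t28: +0.7017
  t29: -0.0355
  t30: +2.2565
  t31: +2.1576
  t32: +0.1251
  t33: +0.5767
  t34: -0.0883
  t35: -0.3845
  t36: +1.9450
  t37: +1.9900
  t38: +0.8688
Σ = +18.3007 → |volume| = 18.30

Directed edges: 114 total, each appears once with its reverse present → watertight.

18.30 WATERTIGHT


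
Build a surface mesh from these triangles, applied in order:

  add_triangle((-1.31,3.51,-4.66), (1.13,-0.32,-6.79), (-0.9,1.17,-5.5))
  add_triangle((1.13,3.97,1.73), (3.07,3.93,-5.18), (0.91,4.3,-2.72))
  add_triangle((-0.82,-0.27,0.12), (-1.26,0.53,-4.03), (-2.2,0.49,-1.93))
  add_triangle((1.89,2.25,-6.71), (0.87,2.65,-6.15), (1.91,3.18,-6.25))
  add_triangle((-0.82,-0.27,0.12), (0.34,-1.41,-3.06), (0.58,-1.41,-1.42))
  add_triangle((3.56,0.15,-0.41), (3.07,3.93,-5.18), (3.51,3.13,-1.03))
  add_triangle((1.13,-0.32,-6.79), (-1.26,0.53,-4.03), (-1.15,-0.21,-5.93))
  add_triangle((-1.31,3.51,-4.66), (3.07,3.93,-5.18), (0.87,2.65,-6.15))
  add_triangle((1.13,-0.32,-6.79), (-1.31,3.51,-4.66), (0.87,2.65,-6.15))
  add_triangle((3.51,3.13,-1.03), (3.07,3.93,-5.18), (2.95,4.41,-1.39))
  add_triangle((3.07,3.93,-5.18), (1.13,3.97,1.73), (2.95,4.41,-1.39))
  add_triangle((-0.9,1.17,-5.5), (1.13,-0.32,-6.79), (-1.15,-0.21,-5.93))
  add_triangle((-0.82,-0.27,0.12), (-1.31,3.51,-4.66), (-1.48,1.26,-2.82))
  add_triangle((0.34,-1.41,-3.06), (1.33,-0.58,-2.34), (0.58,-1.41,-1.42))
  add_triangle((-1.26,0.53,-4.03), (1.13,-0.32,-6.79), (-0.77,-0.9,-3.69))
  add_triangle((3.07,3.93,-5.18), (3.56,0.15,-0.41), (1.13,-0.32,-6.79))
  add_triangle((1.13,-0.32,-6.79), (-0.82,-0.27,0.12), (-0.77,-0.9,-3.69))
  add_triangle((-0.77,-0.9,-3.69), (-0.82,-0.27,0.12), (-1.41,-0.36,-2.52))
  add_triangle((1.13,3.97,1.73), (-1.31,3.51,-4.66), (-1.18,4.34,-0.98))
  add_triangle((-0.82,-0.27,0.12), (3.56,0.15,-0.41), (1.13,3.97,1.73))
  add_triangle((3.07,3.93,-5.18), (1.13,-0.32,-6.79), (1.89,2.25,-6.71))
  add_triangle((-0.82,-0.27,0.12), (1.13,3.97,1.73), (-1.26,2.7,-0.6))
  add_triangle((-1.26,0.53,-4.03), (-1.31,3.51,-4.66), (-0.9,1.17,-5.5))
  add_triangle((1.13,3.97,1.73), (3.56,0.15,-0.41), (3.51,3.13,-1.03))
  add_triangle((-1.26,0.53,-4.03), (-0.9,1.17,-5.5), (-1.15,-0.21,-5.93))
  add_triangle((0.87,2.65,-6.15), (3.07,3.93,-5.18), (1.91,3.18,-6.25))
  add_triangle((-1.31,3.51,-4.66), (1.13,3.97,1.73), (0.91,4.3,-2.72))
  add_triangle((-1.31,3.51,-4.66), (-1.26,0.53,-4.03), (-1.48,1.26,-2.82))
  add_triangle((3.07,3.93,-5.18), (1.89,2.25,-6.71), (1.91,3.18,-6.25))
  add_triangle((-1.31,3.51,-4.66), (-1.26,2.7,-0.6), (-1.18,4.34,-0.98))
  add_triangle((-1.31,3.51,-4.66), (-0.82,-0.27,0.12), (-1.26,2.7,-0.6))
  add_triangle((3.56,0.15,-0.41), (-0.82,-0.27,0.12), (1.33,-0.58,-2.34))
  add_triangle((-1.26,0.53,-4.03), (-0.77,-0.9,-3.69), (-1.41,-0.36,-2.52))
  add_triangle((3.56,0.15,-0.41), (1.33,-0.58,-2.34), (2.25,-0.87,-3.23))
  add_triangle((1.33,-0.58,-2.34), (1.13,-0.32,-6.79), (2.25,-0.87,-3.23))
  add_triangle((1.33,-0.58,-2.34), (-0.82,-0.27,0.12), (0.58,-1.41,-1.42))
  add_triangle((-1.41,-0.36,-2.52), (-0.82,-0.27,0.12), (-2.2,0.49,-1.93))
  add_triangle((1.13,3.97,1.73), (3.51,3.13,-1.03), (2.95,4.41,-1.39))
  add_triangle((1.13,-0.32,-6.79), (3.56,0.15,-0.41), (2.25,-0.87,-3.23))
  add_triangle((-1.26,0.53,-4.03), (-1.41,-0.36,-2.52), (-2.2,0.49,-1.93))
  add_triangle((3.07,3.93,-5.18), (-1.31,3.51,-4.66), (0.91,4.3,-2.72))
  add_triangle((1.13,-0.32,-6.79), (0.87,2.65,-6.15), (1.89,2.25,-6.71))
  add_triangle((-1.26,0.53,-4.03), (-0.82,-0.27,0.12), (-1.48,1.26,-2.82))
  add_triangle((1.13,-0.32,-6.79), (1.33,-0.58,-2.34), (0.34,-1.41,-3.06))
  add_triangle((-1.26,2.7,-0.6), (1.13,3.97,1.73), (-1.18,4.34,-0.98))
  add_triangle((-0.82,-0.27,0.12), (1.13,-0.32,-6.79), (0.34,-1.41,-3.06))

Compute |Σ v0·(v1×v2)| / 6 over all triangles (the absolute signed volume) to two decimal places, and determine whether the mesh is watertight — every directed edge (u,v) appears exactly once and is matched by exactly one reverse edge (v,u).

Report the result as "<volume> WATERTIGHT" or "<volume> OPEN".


114.81 WATERTIGHT

Per-triangle v0·(v1×v2)/6:
  t1: +4.2888
  t2: +7.3631
  t3: -0.4086
  t4: +1.1439
  t5: +0.3809
  t6: +7.1287
  t7: -1.5892
  t8: +7.0256
  t9: +6.2905
  t10: +4.0885
  t11: +3.4531
  t12: +3.3134
  t13: +0.4771
  t14: +0.5197
  t15: +2.7141
  t16: +16.0710
  t17: -0.2256
  t18: +0.2951
  t19: +5.5050
  t20: +0.3194
  t21: +2.7592
  t22: +1.1926
  t23: +1.5508
  t24: +4.7476
  t25: +0.7562
  t26: +0.6189
  t27: +5.7329
  t28: +1.2520
  t29: +1.5865
  t30: +1.4737
  t31: +1.6429
  t32: +0.3151
  t33: +0.7570
  t34: -0.1307
  t35: +0.1463
  t36: -0.2837
  t37: +0.4204
  t38: +3.0546
  t39: +3.1644
  t40: +0.8401
  t41: +7.8770
  t42: +3.0185
  t43: +0.6143
  t44: +1.4373
  t45: +1.0146
  t46: +1.0932
Σ = +114.8061 → |volume| = 114.81

Directed edges: 138 total, each appears once with its reverse present → watertight.


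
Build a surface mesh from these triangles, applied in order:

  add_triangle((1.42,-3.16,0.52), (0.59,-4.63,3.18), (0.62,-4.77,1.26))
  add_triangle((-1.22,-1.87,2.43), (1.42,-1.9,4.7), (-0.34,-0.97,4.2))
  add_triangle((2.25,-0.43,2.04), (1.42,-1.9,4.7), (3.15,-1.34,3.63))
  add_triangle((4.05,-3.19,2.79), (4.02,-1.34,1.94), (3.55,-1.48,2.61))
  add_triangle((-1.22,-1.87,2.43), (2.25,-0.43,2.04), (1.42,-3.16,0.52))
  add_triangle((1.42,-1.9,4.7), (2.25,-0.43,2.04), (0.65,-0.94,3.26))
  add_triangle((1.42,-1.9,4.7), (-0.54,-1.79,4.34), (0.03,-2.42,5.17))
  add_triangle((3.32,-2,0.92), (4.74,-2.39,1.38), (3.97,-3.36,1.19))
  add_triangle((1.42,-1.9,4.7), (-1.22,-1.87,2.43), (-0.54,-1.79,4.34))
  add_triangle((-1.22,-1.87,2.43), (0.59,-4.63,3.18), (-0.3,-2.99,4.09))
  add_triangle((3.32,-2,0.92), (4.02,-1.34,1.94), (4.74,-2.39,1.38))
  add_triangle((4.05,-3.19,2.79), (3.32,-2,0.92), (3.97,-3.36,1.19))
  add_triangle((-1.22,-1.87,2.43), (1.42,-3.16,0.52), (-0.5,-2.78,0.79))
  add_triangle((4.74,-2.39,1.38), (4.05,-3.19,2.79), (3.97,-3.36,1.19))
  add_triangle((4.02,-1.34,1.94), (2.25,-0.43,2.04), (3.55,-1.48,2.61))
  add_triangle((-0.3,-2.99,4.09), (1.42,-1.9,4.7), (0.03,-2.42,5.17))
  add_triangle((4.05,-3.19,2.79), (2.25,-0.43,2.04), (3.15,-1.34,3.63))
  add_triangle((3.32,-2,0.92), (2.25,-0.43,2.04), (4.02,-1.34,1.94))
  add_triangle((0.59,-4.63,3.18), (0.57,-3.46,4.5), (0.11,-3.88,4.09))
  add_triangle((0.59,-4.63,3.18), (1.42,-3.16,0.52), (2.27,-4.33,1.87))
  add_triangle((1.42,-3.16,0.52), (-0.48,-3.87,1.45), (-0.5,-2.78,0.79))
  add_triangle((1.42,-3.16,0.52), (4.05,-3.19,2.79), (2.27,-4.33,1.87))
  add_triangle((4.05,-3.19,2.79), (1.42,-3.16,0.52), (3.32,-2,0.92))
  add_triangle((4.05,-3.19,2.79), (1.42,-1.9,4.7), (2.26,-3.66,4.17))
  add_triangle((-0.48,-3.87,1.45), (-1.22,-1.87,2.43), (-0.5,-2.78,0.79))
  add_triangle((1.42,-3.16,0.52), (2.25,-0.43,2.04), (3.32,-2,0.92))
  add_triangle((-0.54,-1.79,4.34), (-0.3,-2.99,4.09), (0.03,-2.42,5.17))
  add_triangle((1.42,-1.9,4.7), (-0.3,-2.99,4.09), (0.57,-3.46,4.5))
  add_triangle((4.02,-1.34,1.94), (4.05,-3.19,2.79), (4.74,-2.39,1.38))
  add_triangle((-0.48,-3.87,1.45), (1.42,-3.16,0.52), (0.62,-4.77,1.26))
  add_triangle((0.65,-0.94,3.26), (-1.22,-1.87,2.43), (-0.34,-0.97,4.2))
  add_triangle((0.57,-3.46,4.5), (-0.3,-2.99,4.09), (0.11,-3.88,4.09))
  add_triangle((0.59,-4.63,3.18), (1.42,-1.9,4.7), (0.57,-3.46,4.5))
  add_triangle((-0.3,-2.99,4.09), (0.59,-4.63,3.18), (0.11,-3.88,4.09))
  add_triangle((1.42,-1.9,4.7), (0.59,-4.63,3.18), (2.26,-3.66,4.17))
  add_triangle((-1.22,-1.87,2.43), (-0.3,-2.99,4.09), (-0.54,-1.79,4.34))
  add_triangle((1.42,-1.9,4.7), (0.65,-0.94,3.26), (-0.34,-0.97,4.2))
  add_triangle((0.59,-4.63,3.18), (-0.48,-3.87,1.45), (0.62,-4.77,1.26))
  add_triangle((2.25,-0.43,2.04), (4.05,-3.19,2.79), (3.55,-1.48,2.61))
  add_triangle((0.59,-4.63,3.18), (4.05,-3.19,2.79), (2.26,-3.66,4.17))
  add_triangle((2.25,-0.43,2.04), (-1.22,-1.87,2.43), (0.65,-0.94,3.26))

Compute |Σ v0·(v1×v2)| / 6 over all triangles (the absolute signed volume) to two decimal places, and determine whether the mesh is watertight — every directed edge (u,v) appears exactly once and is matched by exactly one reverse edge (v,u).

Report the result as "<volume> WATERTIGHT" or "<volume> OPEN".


Per-triangle v0·(v1×v2)/6:
  t1: +1.5673
  t2: +2.2329
  t3: +0.4717
  t4: +0.9395
  t5: -4.4357
  t6: +0.5871
  t7: +0.4359
  t8: +0.0588
  t9: -1.2328
  t10: +1.6895
  t11: -0.1729
  t12: -0.8564
  t13: -1.5944
  t14: +1.6975
  t15: +0.3819
  t16: +1.2070
  t17: +0.9453
  t18: -0.4248
  t19: +0.7719
  t20: +1.3216
  t21: +0.3605
  t22: +1.2082
  t23: +2.0741
  t24: +3.3442
  t25: +0.3335
  t26: -1.8711
  t27: +0.5911
  t28: +1.1472
  t29: +1.5722
  t30: -0.0972
  t31: -0.9713
  t32: +0.4985
  t33: +1.5920
  t34: +0.1448
  t35: +3.1936
  t36: +0.9961
  t37: +0.2853
  t38: +1.5254
  t39: +0.2863
  t40: +3.8275
  t41: -1.0245
Σ = +24.6073 → |volume| = 24.61

Directed edges: 123 total; 9 unmatched, e.g. (1.42,-1.9,4.7)→(3.15,-1.34,3.63) → open.

24.61 OPEN


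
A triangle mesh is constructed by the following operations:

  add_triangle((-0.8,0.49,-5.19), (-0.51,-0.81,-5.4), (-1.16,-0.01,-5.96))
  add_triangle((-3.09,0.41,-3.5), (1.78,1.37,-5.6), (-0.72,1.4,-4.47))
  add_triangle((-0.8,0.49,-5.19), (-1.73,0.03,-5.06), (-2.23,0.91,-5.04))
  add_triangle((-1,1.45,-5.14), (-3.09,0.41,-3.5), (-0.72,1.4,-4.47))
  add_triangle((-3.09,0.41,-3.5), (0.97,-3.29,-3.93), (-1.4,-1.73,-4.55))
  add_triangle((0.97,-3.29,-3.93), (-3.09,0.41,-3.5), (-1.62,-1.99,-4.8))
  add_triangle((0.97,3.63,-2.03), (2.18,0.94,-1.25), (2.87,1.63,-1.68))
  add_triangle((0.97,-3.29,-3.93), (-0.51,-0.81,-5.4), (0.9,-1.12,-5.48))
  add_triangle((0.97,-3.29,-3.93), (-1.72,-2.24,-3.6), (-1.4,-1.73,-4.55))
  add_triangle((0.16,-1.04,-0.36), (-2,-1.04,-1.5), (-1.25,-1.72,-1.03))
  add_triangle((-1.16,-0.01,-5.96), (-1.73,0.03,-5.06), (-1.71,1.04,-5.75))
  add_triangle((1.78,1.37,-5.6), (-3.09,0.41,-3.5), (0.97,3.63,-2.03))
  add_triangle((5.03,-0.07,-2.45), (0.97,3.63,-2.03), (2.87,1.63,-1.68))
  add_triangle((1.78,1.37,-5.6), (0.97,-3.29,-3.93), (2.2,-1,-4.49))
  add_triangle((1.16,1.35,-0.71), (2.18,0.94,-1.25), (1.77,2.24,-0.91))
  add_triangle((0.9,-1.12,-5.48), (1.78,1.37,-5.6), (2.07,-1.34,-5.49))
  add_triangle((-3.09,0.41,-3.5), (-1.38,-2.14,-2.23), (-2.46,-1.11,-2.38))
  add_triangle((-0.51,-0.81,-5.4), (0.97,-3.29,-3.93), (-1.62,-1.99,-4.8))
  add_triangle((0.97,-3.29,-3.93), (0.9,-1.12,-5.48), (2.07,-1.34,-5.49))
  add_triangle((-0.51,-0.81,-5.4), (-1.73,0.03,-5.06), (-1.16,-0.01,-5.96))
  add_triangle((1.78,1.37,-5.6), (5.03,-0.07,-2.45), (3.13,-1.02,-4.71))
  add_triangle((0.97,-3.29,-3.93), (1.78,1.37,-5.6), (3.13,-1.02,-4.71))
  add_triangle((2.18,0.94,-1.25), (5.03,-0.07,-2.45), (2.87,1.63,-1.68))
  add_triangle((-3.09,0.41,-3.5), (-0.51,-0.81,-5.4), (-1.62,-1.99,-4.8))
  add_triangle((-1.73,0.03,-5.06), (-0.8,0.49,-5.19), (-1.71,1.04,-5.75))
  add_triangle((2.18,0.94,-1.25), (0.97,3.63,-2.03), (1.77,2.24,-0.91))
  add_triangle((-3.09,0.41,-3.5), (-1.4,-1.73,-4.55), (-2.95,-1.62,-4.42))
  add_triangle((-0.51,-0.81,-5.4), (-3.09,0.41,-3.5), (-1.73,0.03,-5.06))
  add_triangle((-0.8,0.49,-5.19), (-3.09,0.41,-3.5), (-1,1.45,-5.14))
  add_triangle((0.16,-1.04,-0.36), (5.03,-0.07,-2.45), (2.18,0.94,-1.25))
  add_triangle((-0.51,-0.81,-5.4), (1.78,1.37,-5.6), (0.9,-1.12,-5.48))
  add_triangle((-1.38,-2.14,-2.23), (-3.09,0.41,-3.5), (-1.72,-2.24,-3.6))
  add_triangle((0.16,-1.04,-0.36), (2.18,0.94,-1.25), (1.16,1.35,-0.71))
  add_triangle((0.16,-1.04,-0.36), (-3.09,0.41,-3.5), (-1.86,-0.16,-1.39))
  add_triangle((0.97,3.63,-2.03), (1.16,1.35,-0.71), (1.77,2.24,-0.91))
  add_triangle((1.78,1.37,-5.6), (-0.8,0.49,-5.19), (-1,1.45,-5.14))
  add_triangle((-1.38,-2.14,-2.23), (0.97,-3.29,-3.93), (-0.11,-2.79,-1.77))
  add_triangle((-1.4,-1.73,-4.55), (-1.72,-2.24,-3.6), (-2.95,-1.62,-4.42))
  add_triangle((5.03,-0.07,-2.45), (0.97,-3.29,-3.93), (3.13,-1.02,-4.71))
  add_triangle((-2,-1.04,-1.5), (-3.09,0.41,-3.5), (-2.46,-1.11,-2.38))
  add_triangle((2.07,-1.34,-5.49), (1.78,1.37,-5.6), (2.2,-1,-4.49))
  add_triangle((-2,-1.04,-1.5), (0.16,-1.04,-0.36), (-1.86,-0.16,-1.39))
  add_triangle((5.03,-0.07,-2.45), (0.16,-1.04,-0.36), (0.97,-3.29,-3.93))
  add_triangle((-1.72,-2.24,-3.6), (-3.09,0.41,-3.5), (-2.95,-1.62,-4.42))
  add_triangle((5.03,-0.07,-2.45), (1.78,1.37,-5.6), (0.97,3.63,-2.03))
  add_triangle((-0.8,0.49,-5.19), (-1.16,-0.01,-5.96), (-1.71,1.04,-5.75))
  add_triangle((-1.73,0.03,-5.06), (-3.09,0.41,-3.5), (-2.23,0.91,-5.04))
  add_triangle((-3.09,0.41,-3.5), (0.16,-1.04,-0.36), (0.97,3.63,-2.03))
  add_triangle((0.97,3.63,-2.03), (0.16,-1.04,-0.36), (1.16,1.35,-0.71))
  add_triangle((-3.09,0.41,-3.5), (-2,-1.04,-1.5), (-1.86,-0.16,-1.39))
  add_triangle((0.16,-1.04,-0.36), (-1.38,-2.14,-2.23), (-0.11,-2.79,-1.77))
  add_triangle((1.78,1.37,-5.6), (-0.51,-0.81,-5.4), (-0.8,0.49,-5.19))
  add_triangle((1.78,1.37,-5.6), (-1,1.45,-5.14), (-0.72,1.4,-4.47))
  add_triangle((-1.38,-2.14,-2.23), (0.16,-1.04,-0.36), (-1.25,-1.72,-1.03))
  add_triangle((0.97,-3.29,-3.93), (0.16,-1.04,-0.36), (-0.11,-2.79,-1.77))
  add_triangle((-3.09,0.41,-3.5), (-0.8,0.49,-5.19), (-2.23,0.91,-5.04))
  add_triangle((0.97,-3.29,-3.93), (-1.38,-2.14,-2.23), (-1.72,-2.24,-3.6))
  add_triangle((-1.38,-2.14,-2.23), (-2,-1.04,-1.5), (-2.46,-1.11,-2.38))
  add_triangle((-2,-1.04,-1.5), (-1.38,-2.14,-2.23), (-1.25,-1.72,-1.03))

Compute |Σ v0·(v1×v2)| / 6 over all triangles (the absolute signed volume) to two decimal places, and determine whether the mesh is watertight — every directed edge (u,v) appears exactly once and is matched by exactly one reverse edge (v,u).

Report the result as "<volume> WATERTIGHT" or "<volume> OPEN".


Per-triangle v0·(v1×v2)/6:
  t1: +0.4352
  t2: -2.0936
  t3: +0.9196
  t4: +0.2129
  t5: +0.1354
  t6: -0.8830
  t7: -0.1701
  t8: +3.0856
  t9: +2.2736
  t10: -0.1366
  t11: +0.7544
  t12: +12.1549
  t13: +1.3189
  t14: -3.6134
  t15: -0.0565
  t16: +2.8545
  t17: +0.9796
  t18: +4.3685
  t19: +2.5890
  t20: +0.5722
  t21: +7.5990
  t22: +7.0454
  t23: -0.0340
  t24: +4.1358
  t25: -0.7275
  t26: +0.9132
  t27: +2.0065
  t28: +0.9058
  t29: +2.1141
  t30: -0.3932
  t31: +3.4388
  t32: +1.1285
  t33: -0.1009
  t34: -0.4895
  t35: -0.1338
  t36: +2.3569
  t37: +1.5563
  t38: +1.0786
  t39: +5.9195
  t40: +0.2930
  t41: +1.2989
  t42: -0.1273
  t43: +2.2333
  t44: -0.3400
  t45: +12.6356
  t46: +0.5118
  t47: +1.2389
  t48: -2.6892
  t49: -0.4672
  t50: +0.3215
  t51: +0.0991
  t52: +3.2522
  t53: +0.3686
  t54: +0.2622
  t55: +0.3255
  t56: -0.8578
  t57: +1.4450
  t58: +0.3211
  t59: +0.3824
Σ = +84.5278 → |volume| = 84.53

Directed edges: 177 total; 3 unmatched, e.g. (0.97,-3.29,-3.93)→(2.2,-1,-4.49) → open.

84.53 OPEN


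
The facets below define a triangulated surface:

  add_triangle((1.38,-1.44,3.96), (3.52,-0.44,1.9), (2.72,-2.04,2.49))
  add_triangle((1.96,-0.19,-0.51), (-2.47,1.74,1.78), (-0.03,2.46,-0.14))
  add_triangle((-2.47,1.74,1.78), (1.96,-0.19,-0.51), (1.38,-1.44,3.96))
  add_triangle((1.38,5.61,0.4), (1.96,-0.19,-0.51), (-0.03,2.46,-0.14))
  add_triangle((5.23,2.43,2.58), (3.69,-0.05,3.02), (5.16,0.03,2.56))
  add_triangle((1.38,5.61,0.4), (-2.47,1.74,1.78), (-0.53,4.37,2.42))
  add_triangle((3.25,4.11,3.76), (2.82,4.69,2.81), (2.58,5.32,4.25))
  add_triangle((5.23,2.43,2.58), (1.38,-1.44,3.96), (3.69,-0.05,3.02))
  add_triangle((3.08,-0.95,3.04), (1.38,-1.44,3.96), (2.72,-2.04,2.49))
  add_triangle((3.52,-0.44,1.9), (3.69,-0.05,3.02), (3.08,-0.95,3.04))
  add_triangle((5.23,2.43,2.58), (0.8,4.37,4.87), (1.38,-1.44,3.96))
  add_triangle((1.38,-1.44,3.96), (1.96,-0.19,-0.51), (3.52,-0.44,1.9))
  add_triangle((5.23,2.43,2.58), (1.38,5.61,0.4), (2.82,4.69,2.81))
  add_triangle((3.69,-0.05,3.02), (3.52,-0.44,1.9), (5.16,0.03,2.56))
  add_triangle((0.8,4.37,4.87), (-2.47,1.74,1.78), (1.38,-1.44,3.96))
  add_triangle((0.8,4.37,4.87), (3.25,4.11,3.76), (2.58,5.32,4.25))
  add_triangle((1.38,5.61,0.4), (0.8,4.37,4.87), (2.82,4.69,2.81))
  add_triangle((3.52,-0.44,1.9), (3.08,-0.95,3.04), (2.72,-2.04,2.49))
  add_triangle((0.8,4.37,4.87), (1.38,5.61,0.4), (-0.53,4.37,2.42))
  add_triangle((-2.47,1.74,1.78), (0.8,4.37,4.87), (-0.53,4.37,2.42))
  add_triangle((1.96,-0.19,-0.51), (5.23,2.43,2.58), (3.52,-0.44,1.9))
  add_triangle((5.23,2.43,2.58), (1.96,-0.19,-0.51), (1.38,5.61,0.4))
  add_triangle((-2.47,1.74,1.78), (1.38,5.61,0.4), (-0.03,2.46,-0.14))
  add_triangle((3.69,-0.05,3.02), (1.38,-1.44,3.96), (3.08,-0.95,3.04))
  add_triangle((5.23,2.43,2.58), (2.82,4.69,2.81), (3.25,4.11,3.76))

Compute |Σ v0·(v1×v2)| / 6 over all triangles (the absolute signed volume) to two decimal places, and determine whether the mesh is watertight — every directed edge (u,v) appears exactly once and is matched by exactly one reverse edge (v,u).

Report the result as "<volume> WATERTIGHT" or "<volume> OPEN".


Per-triangle v0·(v1×v2)/6:
  t1: -2.4467
  t2: -0.9853
  t3: -2.6024
  t4: +0.8866
  t5: +2.4534
  t6: +3.2281
  t7: +1.2744
  t8: +2.8672
  t9: +1.7031
  t10: +0.6732
  t11: +19.5475
  t12: +1.0622
  t13: +6.9725
  t14: +0.4615
  t15: +11.1115
  t16: +2.0942
  t17: +7.7385
  t18: +1.0351
  t19: +6.2985
  t20: +4.8218
  t21: +2.8288
  t22: +6.6660
  t23: +1.8380
  t24: +1.1272
  t25: +3.1382
Σ = +83.7930 → |volume| = 83.79

Directed edges: 75 total; 9 unmatched, e.g. (5.16,0.03,2.56)→(5.23,2.43,2.58) → open.

83.79 OPEN


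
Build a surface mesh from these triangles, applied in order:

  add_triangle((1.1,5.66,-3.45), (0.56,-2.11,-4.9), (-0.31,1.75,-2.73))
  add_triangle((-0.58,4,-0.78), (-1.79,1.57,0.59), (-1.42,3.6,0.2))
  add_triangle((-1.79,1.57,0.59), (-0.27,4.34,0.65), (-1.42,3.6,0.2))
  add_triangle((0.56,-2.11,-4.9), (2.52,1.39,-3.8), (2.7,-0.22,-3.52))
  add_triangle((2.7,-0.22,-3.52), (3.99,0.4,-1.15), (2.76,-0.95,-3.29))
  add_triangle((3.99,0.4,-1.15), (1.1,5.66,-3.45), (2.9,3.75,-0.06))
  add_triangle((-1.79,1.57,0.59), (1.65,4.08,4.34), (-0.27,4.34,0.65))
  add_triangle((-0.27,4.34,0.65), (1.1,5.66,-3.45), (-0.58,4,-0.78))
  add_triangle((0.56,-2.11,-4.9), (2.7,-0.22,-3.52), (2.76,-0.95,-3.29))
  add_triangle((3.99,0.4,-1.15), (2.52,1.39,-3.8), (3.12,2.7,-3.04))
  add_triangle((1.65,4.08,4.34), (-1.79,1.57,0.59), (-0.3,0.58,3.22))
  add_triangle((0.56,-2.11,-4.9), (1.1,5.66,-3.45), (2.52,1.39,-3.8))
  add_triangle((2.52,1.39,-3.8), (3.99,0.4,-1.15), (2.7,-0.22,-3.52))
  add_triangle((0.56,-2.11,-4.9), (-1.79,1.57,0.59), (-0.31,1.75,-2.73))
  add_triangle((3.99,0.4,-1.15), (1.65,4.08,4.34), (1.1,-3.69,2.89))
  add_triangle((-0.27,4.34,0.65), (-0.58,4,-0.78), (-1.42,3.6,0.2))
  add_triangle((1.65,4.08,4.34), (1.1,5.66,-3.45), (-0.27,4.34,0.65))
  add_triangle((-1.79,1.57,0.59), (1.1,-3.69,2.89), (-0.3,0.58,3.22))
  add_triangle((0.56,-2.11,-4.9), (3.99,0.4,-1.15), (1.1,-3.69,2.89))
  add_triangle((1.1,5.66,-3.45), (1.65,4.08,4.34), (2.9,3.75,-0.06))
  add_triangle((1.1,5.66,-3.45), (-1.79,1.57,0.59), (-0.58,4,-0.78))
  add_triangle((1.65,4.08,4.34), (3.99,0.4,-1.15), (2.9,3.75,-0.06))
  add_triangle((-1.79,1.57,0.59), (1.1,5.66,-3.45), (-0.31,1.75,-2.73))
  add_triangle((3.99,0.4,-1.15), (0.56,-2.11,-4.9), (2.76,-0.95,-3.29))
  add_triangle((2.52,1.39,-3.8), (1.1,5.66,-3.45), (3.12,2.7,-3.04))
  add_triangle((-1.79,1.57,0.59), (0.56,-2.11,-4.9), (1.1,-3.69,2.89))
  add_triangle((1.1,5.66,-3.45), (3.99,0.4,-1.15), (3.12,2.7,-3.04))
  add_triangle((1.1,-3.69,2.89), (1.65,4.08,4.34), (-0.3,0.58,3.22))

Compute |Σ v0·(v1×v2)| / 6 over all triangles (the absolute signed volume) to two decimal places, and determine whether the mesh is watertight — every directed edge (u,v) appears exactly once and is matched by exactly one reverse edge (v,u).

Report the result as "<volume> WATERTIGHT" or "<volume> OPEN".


152.55 WATERTIGHT

Per-triangle v0·(v1×v2)/6:
  t1: +5.3158
  t2: +0.4030
  t3: +0.7222
  t4: +3.4717
  t5: +1.4227
  t6: +10.0704
  t7: +5.0533
  t8: +2.4780
  t9: +1.6470
  t10: +3.2603
  t11: +4.6849
  t12: +10.4272
  t13: +3.0767
  t14: +3.4471
  t15: +20.5184
  t16: +1.1118
  t17: +9.8351
  t18: +2.8450
  t19: +16.5950
  t20: +12.1831
  t21: +1.2963
  t22: +9.0581
  t23: +4.2361
  t24: -0.2722
  t25: +4.2698
  t26: +5.4045
  t27: +2.9270
  t28: +7.0658
Σ = +152.5543 → |volume| = 152.55

Directed edges: 84 total, each appears once with its reverse present → watertight.
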